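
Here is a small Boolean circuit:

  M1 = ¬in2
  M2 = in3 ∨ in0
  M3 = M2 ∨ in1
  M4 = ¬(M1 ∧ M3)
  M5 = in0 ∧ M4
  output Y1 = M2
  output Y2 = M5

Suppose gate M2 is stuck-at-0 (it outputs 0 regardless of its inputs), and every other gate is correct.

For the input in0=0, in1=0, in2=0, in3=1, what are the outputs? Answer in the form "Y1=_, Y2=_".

Propagate with M2 forced: M1=1, M2=0 [stuck-at-0], M3=0, M4=1, M5=0.
So the outputs are Y1=0, Y2=0. (Without the fault they would be Y1=1, Y2=0.)

Y1=0, Y2=0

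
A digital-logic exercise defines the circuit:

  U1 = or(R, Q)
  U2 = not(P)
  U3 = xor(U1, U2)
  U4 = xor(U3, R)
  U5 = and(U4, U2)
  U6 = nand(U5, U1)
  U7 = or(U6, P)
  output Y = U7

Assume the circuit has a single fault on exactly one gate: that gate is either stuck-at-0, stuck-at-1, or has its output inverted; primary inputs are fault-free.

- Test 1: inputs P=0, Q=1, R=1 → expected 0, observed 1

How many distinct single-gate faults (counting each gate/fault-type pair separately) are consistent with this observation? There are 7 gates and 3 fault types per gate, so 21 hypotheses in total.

Fault-free: U1=1, U2=1, U3=0, U4=1, U5=1, U6=0, U7=0 → 0. Observed 1.
  U1: stuck-at-0, inverted output ✓; others ✗
  U2: stuck-at-0, inverted output ✓; others ✗
  U3: stuck-at-1, inverted output ✓; others ✗
  U4: stuck-at-0, inverted output ✓; others ✗
  U5: stuck-at-0, inverted output ✓; others ✗
  U6: stuck-at-1, inverted output ✓; others ✗
  U7: stuck-at-1, inverted output ✓; others ✗
Consistent faults: {U1 stuck-at-0, U1 inverted output, U2 stuck-at-0, U2 inverted output, U3 stuck-at-1, U3 inverted output, U4 stuck-at-0, U4 inverted output, U5 stuck-at-0, U5 inverted output, U6 stuck-at-1, U6 inverted output, U7 stuck-at-1, U7 inverted output} — 14 in all.

14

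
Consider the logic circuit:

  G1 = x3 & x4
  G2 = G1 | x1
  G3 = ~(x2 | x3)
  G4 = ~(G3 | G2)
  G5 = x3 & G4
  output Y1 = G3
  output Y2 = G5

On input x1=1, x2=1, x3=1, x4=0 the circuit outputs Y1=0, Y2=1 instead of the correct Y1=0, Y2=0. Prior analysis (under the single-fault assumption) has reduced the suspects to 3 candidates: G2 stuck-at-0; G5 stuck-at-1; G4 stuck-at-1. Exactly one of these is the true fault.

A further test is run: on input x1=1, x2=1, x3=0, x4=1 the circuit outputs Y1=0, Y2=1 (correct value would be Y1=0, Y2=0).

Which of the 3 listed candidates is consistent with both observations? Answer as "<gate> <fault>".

G5 stuck-at-1

Evaluate each candidate on input x1=1, x2=1, x3=0, x4=1:
  G2 stuck-at-0: G1=0, G2=0 [stuck-at-0], G3=0, G4=1, G5=0 → Y1=0, Y2=0 — eliminated
  G5 stuck-at-1: G1=0, G2=1, G3=0, G4=0, G5=1 [stuck-at-1] → Y1=0, Y2=1 — matches
  G4 stuck-at-1: G1=0, G2=1, G3=0, G4=1 [stuck-at-1], G5=0 → Y1=0, Y2=0 — eliminated
Only G5 stuck-at-1 reproduces the observed Y1=0, Y2=1.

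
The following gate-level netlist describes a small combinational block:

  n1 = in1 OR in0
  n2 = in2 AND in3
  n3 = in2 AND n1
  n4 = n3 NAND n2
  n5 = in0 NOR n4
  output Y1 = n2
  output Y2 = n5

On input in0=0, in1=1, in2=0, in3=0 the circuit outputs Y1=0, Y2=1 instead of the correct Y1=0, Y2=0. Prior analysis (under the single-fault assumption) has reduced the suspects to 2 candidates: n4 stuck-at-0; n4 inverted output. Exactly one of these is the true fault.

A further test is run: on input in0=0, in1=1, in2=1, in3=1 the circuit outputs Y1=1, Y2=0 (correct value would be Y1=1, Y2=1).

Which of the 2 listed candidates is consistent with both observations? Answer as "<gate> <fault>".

n4 inverted output

Evaluate each candidate on input in0=0, in1=1, in2=1, in3=1:
  n4 stuck-at-0: n1=1, n2=1, n3=1, n4=0 [stuck-at-0], n5=1 → Y1=1, Y2=1 — eliminated
  n4 inverted output: n1=1, n2=1, n3=1, n4=1 [inverted output], n5=0 → Y1=1, Y2=0 — matches
Only n4 inverted output reproduces the observed Y1=1, Y2=0.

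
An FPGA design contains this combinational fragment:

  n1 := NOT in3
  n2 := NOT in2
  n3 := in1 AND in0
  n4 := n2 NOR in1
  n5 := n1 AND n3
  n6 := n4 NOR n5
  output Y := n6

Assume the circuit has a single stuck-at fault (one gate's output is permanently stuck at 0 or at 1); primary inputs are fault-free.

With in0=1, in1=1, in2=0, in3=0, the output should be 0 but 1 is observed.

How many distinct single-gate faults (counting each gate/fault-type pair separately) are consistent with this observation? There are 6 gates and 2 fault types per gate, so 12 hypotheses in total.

4

Fault-free: n1=1, n2=1, n3=1, n4=0, n5=1, n6=0 → 0. Observed 1.
  n1 stuck-at-0: output 1 ✓
  n1 stuck-at-1: output 0 ✗
  n2 stuck-at-0: output 0 ✗
  n2 stuck-at-1: output 0 ✗
  n3 stuck-at-0: output 1 ✓
  n3 stuck-at-1: output 0 ✗
  n4 stuck-at-0: output 0 ✗
  n4 stuck-at-1: output 0 ✗
  n5 stuck-at-0: output 1 ✓
  n5 stuck-at-1: output 0 ✗
  n6 stuck-at-0: output 0 ✗
  n6 stuck-at-1: output 1 ✓
Consistent faults: {n1 stuck-at-0, n3 stuck-at-0, n5 stuck-at-0, n6 stuck-at-1} — 4 in all.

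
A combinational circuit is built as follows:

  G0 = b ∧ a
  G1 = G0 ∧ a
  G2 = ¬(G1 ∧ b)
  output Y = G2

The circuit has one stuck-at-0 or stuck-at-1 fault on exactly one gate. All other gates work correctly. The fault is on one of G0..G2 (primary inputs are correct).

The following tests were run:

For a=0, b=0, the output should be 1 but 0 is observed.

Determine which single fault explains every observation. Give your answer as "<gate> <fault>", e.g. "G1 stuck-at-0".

Fault-free values for test 1 (a=0, b=0): G0=0, G1=0, G2=1, giving Y=1. Observed 0.
Test 1: faults giving observed 0 are {G2 stuck-at-0}.
Only G2 stuck-at-0 is consistent with every test.

G2 stuck-at-0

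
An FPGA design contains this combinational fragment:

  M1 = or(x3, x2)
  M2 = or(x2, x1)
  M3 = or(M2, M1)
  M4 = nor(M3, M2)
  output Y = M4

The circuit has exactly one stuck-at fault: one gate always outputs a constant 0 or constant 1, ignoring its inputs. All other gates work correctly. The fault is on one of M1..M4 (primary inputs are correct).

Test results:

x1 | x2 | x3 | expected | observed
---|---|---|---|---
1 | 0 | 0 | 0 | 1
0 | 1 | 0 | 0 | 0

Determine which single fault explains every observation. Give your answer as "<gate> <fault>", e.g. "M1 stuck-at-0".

Fault-free values for test 1 (x1=1, x2=0, x3=0): M1=0, M2=1, M3=1, M4=0, giving Y=0. Observed 1.
Test 1: faults giving observed 1 are {M2 stuck-at-0, M4 stuck-at-1}.
Test 2 (x1=0, x2=1, x3=0): fault-free M1=1, M2=1, M3=1, M4=0 → 0; observed 0. Eliminates M4 stuck-at-1.
Only M2 stuck-at-0 is consistent with every test.

M2 stuck-at-0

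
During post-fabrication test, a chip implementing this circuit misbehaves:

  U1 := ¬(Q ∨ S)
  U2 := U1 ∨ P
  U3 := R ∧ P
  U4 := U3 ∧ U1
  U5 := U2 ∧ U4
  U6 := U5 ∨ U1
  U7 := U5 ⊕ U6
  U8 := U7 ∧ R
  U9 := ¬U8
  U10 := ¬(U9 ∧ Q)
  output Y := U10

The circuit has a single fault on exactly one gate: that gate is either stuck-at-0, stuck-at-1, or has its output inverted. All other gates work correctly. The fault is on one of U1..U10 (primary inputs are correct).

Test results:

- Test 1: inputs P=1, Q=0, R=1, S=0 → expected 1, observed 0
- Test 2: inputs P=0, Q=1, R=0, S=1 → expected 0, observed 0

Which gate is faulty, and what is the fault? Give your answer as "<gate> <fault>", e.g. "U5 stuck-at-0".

Fault-free values for test 1 (P=1, Q=0, R=1, S=0): U1=1, U2=1, U3=1, U4=1, U5=1, U6=1, U7=0, U8=0, U9=1, U10=1, giving Y=1. Observed 0.
Test 1: faults giving observed 0 are {U10 stuck-at-0, U10 inverted output}.
Test 2 (P=0, Q=1, R=0, S=1): fault-free U1=0, U2=0, U3=0, U4=0, U5=0, U6=0, U7=0, U8=0, U9=1, U10=0 → 0; observed 0. Eliminates U10 inverted output.
Only U10 stuck-at-0 is consistent with every test.

U10 stuck-at-0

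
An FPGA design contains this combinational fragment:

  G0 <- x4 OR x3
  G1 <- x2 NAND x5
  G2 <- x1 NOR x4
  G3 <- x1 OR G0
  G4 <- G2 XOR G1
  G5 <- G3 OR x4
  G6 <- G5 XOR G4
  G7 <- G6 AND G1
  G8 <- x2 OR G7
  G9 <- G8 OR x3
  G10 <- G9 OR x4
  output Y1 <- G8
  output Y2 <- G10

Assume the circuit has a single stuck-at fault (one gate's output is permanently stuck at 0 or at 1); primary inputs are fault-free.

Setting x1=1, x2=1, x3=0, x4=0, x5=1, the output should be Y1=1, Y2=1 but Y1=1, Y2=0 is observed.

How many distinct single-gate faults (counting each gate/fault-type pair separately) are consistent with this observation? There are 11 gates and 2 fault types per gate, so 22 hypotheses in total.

Fault-free: G0=0, G1=0, G2=0, G3=1, G4=0, G5=1, G6=1, G7=0, G8=1, G9=1, G10=1 → Y1=1, Y2=1. Observed Y1=1, Y2=0.
  G0: none of the 2 fault types match ✗
  G1: none of the 2 fault types match ✗
  G2: none of the 2 fault types match ✗
  G3: none of the 2 fault types match ✗
  G4: none of the 2 fault types match ✗
  G5: none of the 2 fault types match ✗
  G6: none of the 2 fault types match ✗
  G7: none of the 2 fault types match ✗
  G8: none of the 2 fault types match ✗
  G9: stuck-at-0 ✓; others ✗
  G10: stuck-at-0 ✓; others ✗
Consistent faults: {G9 stuck-at-0, G10 stuck-at-0} — 2 in all.

2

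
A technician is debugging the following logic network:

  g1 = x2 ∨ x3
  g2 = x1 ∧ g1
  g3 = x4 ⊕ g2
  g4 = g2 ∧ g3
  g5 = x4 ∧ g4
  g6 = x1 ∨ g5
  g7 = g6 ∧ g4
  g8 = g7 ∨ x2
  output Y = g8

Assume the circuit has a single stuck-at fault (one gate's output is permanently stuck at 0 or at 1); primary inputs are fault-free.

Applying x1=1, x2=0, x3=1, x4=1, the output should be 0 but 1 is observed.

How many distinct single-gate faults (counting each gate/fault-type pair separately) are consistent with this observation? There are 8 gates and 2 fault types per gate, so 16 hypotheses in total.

4

Fault-free: g1=1, g2=1, g3=0, g4=0, g5=0, g6=1, g7=0, g8=0 → 0. Observed 1.
  g1: none of the 2 fault types match ✗
  g2: none of the 2 fault types match ✗
  g3: stuck-at-1 ✓; others ✗
  g4: stuck-at-1 ✓; others ✗
  g5: none of the 2 fault types match ✗
  g6: none of the 2 fault types match ✗
  g7: stuck-at-1 ✓; others ✗
  g8: stuck-at-1 ✓; others ✗
Consistent faults: {g3 stuck-at-1, g4 stuck-at-1, g7 stuck-at-1, g8 stuck-at-1} — 4 in all.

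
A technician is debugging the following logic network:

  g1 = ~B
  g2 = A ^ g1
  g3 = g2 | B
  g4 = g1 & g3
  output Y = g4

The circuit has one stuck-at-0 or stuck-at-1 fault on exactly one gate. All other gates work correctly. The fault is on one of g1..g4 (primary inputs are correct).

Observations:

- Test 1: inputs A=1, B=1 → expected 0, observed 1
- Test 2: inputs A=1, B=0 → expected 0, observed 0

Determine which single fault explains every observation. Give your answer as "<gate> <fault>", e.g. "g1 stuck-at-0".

g1 stuck-at-1

Fault-free values for test 1 (A=1, B=1): g1=0, g2=1, g3=1, g4=0, giving Y=0. Observed 1.
Test 1: faults giving observed 1 are {g1 stuck-at-1, g4 stuck-at-1}.
Test 2 (A=1, B=0): fault-free g1=1, g2=0, g3=0, g4=0 → 0; observed 0. Eliminates g4 stuck-at-1.
Only g1 stuck-at-1 is consistent with every test.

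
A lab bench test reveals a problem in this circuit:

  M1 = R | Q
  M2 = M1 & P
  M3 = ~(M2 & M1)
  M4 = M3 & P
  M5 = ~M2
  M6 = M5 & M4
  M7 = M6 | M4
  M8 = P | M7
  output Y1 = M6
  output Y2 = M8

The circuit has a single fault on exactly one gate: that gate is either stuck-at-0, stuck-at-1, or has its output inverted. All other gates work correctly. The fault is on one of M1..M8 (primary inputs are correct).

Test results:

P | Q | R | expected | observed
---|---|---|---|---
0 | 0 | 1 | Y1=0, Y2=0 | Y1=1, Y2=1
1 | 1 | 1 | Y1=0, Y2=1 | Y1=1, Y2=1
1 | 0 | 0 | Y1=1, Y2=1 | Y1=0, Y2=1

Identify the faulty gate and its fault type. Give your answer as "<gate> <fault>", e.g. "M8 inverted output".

M6 inverted output

Fault-free values for test 1 (P=0, Q=0, R=1): M1=1, M2=0, M3=1, M4=0, M5=1, M6=0, M7=0, M8=0, giving Y1=0, Y2=0. Observed Y1=1, Y2=1.
Test 1: faults giving observed Y1=1, Y2=1 are {M4 stuck-at-1, M4 inverted output, M6 stuck-at-1, M6 inverted output}.
Test 2 (P=1, Q=1, R=1): fault-free M1=1, M2=1, M3=0, M4=0, M5=0, M6=0, M7=0, M8=1 → Y1=0, Y2=1; observed Y1=1, Y2=1. Eliminates M4 stuck-at-1, M4 inverted output.
Test 3 (P=1, Q=0, R=0): fault-free M1=0, M2=0, M3=1, M4=1, M5=1, M6=1, M7=1, M8=1 → Y1=1, Y2=1; observed Y1=0, Y2=1. Eliminates M6 stuck-at-1.
Only M6 inverted output is consistent with every test.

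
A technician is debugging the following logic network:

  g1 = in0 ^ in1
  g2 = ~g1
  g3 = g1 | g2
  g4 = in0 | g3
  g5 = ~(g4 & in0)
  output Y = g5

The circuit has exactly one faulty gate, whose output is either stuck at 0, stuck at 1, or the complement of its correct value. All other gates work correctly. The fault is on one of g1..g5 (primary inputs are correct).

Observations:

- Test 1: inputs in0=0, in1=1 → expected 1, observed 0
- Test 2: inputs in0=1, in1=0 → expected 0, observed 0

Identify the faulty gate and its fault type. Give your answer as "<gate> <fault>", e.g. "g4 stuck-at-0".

g5 stuck-at-0

Fault-free values for test 1 (in0=0, in1=1): g1=1, g2=0, g3=1, g4=1, g5=1, giving Y=1. Observed 0.
Test 1: faults giving observed 0 are {g5 stuck-at-0, g5 inverted output}.
Test 2 (in0=1, in1=0): fault-free g1=1, g2=0, g3=1, g4=1, g5=0 → 0; observed 0. Eliminates g5 inverted output.
Only g5 stuck-at-0 is consistent with every test.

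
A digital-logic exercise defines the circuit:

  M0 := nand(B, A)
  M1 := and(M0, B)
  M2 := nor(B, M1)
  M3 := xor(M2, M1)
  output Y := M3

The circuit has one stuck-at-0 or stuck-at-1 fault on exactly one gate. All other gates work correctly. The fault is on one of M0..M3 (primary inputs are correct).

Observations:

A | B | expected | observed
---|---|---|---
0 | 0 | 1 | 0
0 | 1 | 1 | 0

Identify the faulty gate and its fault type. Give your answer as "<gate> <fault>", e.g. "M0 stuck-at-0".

Fault-free values for test 1 (A=0, B=0): M0=1, M1=0, M2=1, M3=1, giving Y=1. Observed 0.
Test 1: faults giving observed 0 are {M2 stuck-at-0, M3 stuck-at-0}.
Test 2 (A=0, B=1): fault-free M0=1, M1=1, M2=0, M3=1 → 1; observed 0. Eliminates M2 stuck-at-0.
Only M3 stuck-at-0 is consistent with every test.

M3 stuck-at-0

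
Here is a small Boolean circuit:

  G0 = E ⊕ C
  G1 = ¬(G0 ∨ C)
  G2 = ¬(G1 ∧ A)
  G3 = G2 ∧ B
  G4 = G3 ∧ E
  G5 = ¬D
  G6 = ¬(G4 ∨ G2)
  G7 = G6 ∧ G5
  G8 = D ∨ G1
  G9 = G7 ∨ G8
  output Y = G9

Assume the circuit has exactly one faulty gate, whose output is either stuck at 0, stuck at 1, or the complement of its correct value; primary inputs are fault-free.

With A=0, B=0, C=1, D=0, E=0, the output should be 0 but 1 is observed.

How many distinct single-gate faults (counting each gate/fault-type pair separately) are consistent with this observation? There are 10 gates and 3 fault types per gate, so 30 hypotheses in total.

12

Fault-free: G0=1, G1=0, G2=1, G3=0, G4=0, G5=1, G6=0, G7=0, G8=0, G9=0 → 0. Observed 1.
  G0: none of the 3 fault types match ✗
  G1: stuck-at-1, inverted output ✓; others ✗
  G2: stuck-at-0, inverted output ✓; others ✗
  G3: none of the 3 fault types match ✗
  G4: none of the 3 fault types match ✗
  G5: none of the 3 fault types match ✗
  G6: stuck-at-1, inverted output ✓; others ✗
  G7: stuck-at-1, inverted output ✓; others ✗
  G8: stuck-at-1, inverted output ✓; others ✗
  G9: stuck-at-1, inverted output ✓; others ✗
Consistent faults: {G1 stuck-at-1, G1 inverted output, G2 stuck-at-0, G2 inverted output, G6 stuck-at-1, G6 inverted output, G7 stuck-at-1, G7 inverted output, G8 stuck-at-1, G8 inverted output, G9 stuck-at-1, G9 inverted output} — 12 in all.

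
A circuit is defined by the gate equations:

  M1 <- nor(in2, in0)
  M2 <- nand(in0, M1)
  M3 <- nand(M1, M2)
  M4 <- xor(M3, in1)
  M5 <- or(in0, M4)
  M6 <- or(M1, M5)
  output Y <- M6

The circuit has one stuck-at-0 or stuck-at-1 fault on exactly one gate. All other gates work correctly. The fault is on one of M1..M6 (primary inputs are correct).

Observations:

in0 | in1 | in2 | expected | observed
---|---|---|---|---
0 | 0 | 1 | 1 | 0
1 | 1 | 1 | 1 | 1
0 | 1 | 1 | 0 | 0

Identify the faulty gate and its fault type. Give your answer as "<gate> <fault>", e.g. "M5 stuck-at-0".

Fault-free values for test 1 (in0=0, in1=0, in2=1): M1=0, M2=1, M3=1, M4=1, M5=1, M6=1, giving Y=1. Observed 0.
Test 1: faults giving observed 0 are {M3 stuck-at-0, M4 stuck-at-0, M5 stuck-at-0, M6 stuck-at-0}.
Test 2 (in0=1, in1=1, in2=1): fault-free M1=0, M2=1, M3=1, M4=0, M5=1, M6=1 → 1; observed 1. Eliminates M5 stuck-at-0, M6 stuck-at-0.
Test 3 (in0=0, in1=1, in2=1): fault-free M1=0, M2=1, M3=1, M4=0, M5=0, M6=0 → 0; observed 0. Eliminates M3 stuck-at-0.
Only M4 stuck-at-0 is consistent with every test.

M4 stuck-at-0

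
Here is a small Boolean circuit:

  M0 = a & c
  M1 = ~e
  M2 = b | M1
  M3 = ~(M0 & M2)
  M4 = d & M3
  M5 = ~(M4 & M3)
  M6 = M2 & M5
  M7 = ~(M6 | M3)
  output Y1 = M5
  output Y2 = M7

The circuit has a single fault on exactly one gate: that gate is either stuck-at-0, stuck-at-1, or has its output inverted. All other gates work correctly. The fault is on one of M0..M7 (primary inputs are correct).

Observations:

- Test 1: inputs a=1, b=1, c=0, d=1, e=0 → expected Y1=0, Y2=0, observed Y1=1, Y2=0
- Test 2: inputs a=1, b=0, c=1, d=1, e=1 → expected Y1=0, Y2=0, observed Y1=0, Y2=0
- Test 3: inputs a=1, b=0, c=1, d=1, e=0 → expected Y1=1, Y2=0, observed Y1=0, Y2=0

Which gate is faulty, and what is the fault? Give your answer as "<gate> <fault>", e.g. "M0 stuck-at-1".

Fault-free values for test 1 (a=1, b=1, c=0, d=1, e=0): M0=0, M1=1, M2=1, M3=1, M4=1, M5=0, M6=0, M7=0, giving Y1=0, Y2=0. Observed Y1=1, Y2=0.
Test 1: faults giving observed Y1=1, Y2=0 are {M0 stuck-at-1, M0 inverted output, M3 stuck-at-0, M3 inverted output, M4 stuck-at-0, M4 inverted output, M5 stuck-at-1, M5 inverted output}.
Test 2 (a=1, b=0, c=1, d=1, e=1): fault-free M0=1, M1=0, M2=0, M3=1, M4=1, M5=0, M6=0, M7=0 → Y1=0, Y2=0; observed Y1=0, Y2=0. Eliminates M3 stuck-at-0, M3 inverted output, M4 stuck-at-0, M4 inverted output, M5 stuck-at-1, M5 inverted output.
Test 3 (a=1, b=0, c=1, d=1, e=0): fault-free M0=1, M1=1, M2=1, M3=0, M4=0, M5=1, M6=1, M7=0 → Y1=1, Y2=0; observed Y1=0, Y2=0. Eliminates M0 stuck-at-1.
Only M0 inverted output is consistent with every test.

M0 inverted output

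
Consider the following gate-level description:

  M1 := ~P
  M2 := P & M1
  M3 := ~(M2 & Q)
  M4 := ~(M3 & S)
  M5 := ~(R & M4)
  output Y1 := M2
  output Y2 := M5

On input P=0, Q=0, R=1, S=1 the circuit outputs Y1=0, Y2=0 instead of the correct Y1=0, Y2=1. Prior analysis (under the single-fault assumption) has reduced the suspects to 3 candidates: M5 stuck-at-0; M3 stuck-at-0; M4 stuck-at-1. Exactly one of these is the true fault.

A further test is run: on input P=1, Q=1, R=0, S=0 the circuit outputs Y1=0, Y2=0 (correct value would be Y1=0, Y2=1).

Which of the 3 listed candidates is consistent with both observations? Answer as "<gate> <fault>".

Evaluate each candidate on input P=1, Q=1, R=0, S=0:
  M5 stuck-at-0: M1=0, M2=0, M3=1, M4=1, M5=0 [stuck-at-0] → Y1=0, Y2=0 — matches
  M3 stuck-at-0: M1=0, M2=0, M3=0 [stuck-at-0], M4=1, M5=1 → Y1=0, Y2=1 — eliminated
  M4 stuck-at-1: M1=0, M2=0, M3=1, M4=1 [stuck-at-1], M5=1 → Y1=0, Y2=1 — eliminated
Only M5 stuck-at-0 reproduces the observed Y1=0, Y2=0.

M5 stuck-at-0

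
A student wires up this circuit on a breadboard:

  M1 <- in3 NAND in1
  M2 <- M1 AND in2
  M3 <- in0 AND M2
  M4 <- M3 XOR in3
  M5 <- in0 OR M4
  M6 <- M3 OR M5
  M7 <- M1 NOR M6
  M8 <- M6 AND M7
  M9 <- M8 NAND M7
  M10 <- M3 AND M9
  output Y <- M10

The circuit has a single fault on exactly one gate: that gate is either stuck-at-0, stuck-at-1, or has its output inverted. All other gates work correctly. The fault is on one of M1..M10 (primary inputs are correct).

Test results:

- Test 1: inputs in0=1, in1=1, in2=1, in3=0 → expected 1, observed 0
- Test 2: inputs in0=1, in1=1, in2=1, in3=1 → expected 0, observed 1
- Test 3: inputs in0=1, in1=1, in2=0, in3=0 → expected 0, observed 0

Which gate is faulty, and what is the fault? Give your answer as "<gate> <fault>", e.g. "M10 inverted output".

Fault-free values for test 1 (in0=1, in1=1, in2=1, in3=0): M1=1, M2=1, M3=1, M4=1, M5=1, M6=1, M7=0, M8=0, M9=1, M10=1, giving Y=1. Observed 0.
Test 1: faults giving observed 0 are {M1 stuck-at-0, M1 inverted output, M2 stuck-at-0, M2 inverted output, M3 stuck-at-0, M3 inverted output, M7 stuck-at-1, M7 inverted output, M9 stuck-at-0, M9 inverted output, M10 stuck-at-0, M10 inverted output}.
Test 2 (in0=1, in1=1, in2=1, in3=1): fault-free M1=0, M2=0, M3=0, M4=1, M5=1, M6=1, M7=0, M8=0, M9=1, M10=0 → 0; observed 1. Eliminates M1 stuck-at-0, M2 stuck-at-0, M3 stuck-at-0, M7 stuck-at-1, M7 inverted output, M9 stuck-at-0, M9 inverted output, M10 stuck-at-0.
Test 3 (in0=1, in1=1, in2=0, in3=0): fault-free M1=1, M2=0, M3=0, M4=0, M5=1, M6=1, M7=0, M8=0, M9=1, M10=0 → 0; observed 0. Eliminates M2 inverted output, M3 inverted output, M10 inverted output.
Only M1 inverted output is consistent with every test.

M1 inverted output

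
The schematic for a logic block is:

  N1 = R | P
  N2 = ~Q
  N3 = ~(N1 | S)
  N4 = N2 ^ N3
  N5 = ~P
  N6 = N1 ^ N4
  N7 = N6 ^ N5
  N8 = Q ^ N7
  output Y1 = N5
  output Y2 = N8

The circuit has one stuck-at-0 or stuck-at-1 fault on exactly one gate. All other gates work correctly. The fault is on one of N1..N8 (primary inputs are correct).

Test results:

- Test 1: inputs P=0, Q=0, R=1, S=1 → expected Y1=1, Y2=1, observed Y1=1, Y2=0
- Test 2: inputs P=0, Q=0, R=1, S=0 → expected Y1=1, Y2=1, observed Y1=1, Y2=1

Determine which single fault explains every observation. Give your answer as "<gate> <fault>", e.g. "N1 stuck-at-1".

Fault-free values for test 1 (P=0, Q=0, R=1, S=1): N1=1, N2=1, N3=0, N4=1, N5=1, N6=0, N7=1, N8=1, giving Y1=1, Y2=1. Observed Y1=1, Y2=0.
Test 1: faults giving observed Y1=1, Y2=0 are {N1 stuck-at-0, N2 stuck-at-0, N3 stuck-at-1, N4 stuck-at-0, N6 stuck-at-1, N7 stuck-at-0, N8 stuck-at-0}.
Test 2 (P=0, Q=0, R=1, S=0): fault-free N1=1, N2=1, N3=0, N4=1, N5=1, N6=0, N7=1, N8=1 → Y1=1, Y2=1; observed Y1=1, Y2=1. Eliminates N2 stuck-at-0, N3 stuck-at-1, N4 stuck-at-0, N6 stuck-at-1, N7 stuck-at-0, N8 stuck-at-0.
Only N1 stuck-at-0 is consistent with every test.

N1 stuck-at-0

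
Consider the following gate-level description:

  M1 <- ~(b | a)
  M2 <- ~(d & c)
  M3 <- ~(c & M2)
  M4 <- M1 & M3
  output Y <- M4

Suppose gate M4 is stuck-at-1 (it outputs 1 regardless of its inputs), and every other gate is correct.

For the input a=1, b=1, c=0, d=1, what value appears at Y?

1

Propagate with M4 forced: M1=0, M2=1, M3=1, M4=1 [stuck-at-1].
So Y = 1. (Without the fault it would be 0.)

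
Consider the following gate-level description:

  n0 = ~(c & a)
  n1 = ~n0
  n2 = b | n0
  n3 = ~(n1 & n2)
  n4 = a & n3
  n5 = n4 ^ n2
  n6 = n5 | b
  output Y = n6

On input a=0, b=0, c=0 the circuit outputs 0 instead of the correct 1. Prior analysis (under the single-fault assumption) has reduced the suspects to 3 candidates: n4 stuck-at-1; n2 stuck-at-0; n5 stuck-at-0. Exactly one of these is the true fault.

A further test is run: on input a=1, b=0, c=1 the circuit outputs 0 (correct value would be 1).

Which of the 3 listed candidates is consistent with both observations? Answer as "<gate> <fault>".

Evaluate each candidate on input a=1, b=0, c=1:
  n4 stuck-at-1: n0=0, n1=1, n2=0, n3=1, n4=1 [stuck-at-1], n5=1, n6=1 → 1 — eliminated
  n2 stuck-at-0: n0=0, n1=1, n2=0 [stuck-at-0], n3=1, n4=1, n5=1, n6=1 → 1 — eliminated
  n5 stuck-at-0: n0=0, n1=1, n2=0, n3=1, n4=1, n5=0 [stuck-at-0], n6=0 → 0 — matches
Only n5 stuck-at-0 reproduces the observed 0.

n5 stuck-at-0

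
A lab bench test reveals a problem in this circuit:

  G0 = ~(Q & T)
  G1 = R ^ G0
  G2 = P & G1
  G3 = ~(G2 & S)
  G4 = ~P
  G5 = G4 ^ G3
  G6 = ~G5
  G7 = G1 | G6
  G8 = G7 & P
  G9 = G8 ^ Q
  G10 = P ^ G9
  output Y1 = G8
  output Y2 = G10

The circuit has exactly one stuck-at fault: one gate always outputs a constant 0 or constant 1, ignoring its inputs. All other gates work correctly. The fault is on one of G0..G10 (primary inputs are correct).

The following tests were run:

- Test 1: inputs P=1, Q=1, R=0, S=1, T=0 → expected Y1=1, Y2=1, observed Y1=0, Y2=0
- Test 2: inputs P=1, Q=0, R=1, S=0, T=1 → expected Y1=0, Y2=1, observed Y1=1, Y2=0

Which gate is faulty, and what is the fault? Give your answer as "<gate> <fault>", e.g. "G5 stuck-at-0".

Fault-free values for test 1 (P=1, Q=1, R=0, S=1, T=0): G0=1, G1=1, G2=1, G3=0, G4=0, G5=0, G6=1, G7=1, G8=1, G9=0, G10=1, giving Y1=1, Y2=1. Observed Y1=0, Y2=0.
Test 1: faults giving observed Y1=0, Y2=0 are {G0 stuck-at-0, G1 stuck-at-0, G7 stuck-at-0, G8 stuck-at-0}.
Test 2 (P=1, Q=0, R=1, S=0, T=1): fault-free G0=1, G1=0, G2=0, G3=1, G4=0, G5=1, G6=0, G7=0, G8=0, G9=0, G10=1 → Y1=0, Y2=1; observed Y1=1, Y2=0. Eliminates G1 stuck-at-0, G7 stuck-at-0, G8 stuck-at-0.
Only G0 stuck-at-0 is consistent with every test.

G0 stuck-at-0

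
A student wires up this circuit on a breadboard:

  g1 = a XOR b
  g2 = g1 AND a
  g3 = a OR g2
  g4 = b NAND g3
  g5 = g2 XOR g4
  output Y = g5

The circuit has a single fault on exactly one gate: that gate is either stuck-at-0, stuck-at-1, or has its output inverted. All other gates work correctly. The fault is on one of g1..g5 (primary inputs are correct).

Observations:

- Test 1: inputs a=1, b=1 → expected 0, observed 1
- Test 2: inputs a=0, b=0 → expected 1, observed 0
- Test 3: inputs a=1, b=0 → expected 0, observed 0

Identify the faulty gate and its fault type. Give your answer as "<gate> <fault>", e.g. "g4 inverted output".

g2 stuck-at-1

Fault-free values for test 1 (a=1, b=1): g1=0, g2=0, g3=1, g4=0, g5=0, giving Y=0. Observed 1.
Test 1: faults giving observed 1 are {g1 stuck-at-1, g1 inverted output, g2 stuck-at-1, g2 inverted output, g3 stuck-at-0, g3 inverted output, g4 stuck-at-1, g4 inverted output, g5 stuck-at-1, g5 inverted output}.
Test 2 (a=0, b=0): fault-free g1=0, g2=0, g3=0, g4=1, g5=1 → 1; observed 0. Eliminates g1 stuck-at-1, g1 inverted output, g3 stuck-at-0, g3 inverted output, g4 stuck-at-1, g5 stuck-at-1.
Test 3 (a=1, b=0): fault-free g1=1, g2=1, g3=1, g4=1, g5=0 → 0; observed 0. Eliminates g2 inverted output, g4 inverted output, g5 inverted output.
Only g2 stuck-at-1 is consistent with every test.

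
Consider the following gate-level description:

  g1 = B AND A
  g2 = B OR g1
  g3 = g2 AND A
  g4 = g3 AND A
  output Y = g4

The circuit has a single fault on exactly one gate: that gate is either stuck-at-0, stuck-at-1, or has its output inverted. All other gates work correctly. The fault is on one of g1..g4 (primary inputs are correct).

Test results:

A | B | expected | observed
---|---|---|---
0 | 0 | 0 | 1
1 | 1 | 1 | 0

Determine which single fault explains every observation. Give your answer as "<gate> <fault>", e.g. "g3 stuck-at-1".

Fault-free values for test 1 (A=0, B=0): g1=0, g2=0, g3=0, g4=0, giving Y=0. Observed 1.
Test 1: faults giving observed 1 are {g4 stuck-at-1, g4 inverted output}.
Test 2 (A=1, B=1): fault-free g1=1, g2=1, g3=1, g4=1 → 1; observed 0. Eliminates g4 stuck-at-1.
Only g4 inverted output is consistent with every test.

g4 inverted output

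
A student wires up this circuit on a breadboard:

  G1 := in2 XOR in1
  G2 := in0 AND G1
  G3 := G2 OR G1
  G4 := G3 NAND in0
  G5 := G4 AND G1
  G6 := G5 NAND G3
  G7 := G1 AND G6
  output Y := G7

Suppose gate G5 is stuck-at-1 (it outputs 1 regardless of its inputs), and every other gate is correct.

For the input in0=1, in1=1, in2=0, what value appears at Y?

0

Propagate with G5 forced: G1=1, G2=1, G3=1, G4=0, G5=1 [stuck-at-1], G6=0, G7=0.
So Y = 0. (Without the fault it would be 1.)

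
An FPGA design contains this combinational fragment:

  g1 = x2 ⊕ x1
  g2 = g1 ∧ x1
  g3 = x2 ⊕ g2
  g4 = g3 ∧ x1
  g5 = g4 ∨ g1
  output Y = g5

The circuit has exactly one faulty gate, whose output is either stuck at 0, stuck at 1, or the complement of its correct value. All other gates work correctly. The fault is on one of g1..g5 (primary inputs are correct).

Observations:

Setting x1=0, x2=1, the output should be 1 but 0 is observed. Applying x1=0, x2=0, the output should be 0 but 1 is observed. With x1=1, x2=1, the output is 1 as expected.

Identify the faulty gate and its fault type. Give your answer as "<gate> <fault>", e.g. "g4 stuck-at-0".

g1 inverted output

Fault-free values for test 1 (x1=0, x2=1): g1=1, g2=0, g3=1, g4=0, g5=1, giving Y=1. Observed 0.
Test 1: faults giving observed 0 are {g1 stuck-at-0, g1 inverted output, g5 stuck-at-0, g5 inverted output}.
Test 2 (x1=0, x2=0): fault-free g1=0, g2=0, g3=0, g4=0, g5=0 → 0; observed 1. Eliminates g1 stuck-at-0, g5 stuck-at-0.
Test 3 (x1=1, x2=1): fault-free g1=0, g2=0, g3=1, g4=1, g5=1 → 1; observed 1. Eliminates g5 inverted output.
Only g1 inverted output is consistent with every test.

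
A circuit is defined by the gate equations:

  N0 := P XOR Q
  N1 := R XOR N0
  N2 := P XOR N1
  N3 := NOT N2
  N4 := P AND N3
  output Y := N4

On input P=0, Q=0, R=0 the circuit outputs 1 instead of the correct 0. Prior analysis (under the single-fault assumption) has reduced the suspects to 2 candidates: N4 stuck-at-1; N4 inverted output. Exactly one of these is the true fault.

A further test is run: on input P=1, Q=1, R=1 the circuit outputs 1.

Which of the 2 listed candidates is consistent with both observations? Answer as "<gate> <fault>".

Evaluate each candidate on input P=1, Q=1, R=1:
  N4 stuck-at-1: N0=0, N1=1, N2=0, N3=1, N4=1 [stuck-at-1] → 1 — matches
  N4 inverted output: N0=0, N1=1, N2=0, N3=1, N4=0 [inverted output] → 0 — eliminated
Only N4 stuck-at-1 reproduces the observed 1.

N4 stuck-at-1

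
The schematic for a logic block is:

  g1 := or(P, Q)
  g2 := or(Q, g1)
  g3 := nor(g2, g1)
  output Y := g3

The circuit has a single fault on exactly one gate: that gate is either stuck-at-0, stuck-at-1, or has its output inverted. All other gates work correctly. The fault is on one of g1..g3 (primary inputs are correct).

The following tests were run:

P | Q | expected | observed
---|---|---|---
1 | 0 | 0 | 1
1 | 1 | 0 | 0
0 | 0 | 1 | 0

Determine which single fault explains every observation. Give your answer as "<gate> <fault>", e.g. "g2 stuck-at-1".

Fault-free values for test 1 (P=1, Q=0): g1=1, g2=1, g3=0, giving Y=0. Observed 1.
Test 1: faults giving observed 1 are {g1 stuck-at-0, g1 inverted output, g3 stuck-at-1, g3 inverted output}.
Test 2 (P=1, Q=1): fault-free g1=1, g2=1, g3=0 → 0; observed 0. Eliminates g3 stuck-at-1, g3 inverted output.
Test 3 (P=0, Q=0): fault-free g1=0, g2=0, g3=1 → 1; observed 0. Eliminates g1 stuck-at-0.
Only g1 inverted output is consistent with every test.

g1 inverted output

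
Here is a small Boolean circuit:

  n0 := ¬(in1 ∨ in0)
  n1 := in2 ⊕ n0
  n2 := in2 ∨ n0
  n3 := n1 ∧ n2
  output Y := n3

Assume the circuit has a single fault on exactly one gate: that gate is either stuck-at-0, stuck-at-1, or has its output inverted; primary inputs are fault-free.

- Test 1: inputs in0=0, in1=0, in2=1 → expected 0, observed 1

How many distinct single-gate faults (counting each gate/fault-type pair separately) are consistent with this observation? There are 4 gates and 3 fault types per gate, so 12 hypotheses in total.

6

Fault-free: n0=1, n1=0, n2=1, n3=0 → 0. Observed 1.
  n0 stuck-at-0: output 1 ✓
  n0 stuck-at-1: output 0 ✗
  n0 inverted output: output 1 ✓
  n1 stuck-at-0: output 0 ✗
  n1 stuck-at-1: output 1 ✓
  n1 inverted output: output 1 ✓
  n2 stuck-at-0: output 0 ✗
  n2 stuck-at-1: output 0 ✗
  n2 inverted output: output 0 ✗
  n3 stuck-at-0: output 0 ✗
  n3 stuck-at-1: output 1 ✓
  n3 inverted output: output 1 ✓
Consistent faults: {n0 stuck-at-0, n0 inverted output, n1 stuck-at-1, n1 inverted output, n3 stuck-at-1, n3 inverted output} — 6 in all.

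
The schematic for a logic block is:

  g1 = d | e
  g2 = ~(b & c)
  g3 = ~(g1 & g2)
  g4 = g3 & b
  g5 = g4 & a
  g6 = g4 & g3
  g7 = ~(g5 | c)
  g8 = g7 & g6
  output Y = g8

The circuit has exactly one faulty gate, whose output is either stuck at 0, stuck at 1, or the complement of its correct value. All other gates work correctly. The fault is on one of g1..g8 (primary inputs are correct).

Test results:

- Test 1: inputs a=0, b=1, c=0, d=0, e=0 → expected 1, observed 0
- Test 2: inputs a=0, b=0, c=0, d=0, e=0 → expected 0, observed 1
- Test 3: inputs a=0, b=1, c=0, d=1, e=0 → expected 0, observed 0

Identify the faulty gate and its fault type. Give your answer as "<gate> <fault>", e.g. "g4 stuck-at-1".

Fault-free values for test 1 (a=0, b=1, c=0, d=0, e=0): g1=0, g2=1, g3=1, g4=1, g5=0, g6=1, g7=1, g8=1, giving Y=1. Observed 0.
Test 1: faults giving observed 0 are {g1 stuck-at-1, g1 inverted output, g3 stuck-at-0, g3 inverted output, g4 stuck-at-0, g4 inverted output, g5 stuck-at-1, g5 inverted output, g6 stuck-at-0, g6 inverted output, g7 stuck-at-0, g7 inverted output, g8 stuck-at-0, g8 inverted output}.
Test 2 (a=0, b=0, c=0, d=0, e=0): fault-free g1=0, g2=1, g3=1, g4=0, g5=0, g6=0, g7=1, g8=0 → 0; observed 1. Eliminates g1 stuck-at-1, g1 inverted output, g3 stuck-at-0, g3 inverted output, g4 stuck-at-0, g5 stuck-at-1, g5 inverted output, g6 stuck-at-0, g7 stuck-at-0, g7 inverted output, g8 stuck-at-0.
Test 3 (a=0, b=1, c=0, d=1, e=0): fault-free g1=1, g2=1, g3=0, g4=0, g5=0, g6=0, g7=1, g8=0 → 0; observed 0. Eliminates g6 inverted output, g8 inverted output.
Only g4 inverted output is consistent with every test.

g4 inverted output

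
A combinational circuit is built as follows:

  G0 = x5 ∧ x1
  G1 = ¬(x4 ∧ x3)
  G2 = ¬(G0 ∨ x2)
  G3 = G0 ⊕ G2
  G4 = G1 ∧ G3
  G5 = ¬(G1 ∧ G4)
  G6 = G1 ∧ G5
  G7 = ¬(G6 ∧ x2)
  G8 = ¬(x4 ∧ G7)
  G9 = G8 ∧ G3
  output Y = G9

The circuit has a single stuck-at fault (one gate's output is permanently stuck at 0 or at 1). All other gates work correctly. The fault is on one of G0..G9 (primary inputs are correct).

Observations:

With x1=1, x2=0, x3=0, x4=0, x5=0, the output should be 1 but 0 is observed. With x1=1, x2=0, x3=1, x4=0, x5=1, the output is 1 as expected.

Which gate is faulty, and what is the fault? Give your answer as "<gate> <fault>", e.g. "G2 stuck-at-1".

G2 stuck-at-0

Fault-free values for test 1 (x1=1, x2=0, x3=0, x4=0, x5=0): G0=0, G1=1, G2=1, G3=1, G4=1, G5=0, G6=0, G7=1, G8=1, G9=1, giving Y=1. Observed 0.
Test 1: faults giving observed 0 are {G2 stuck-at-0, G3 stuck-at-0, G8 stuck-at-0, G9 stuck-at-0}.
Test 2 (x1=1, x2=0, x3=1, x4=0, x5=1): fault-free G0=1, G1=1, G2=0, G3=1, G4=1, G5=0, G6=0, G7=1, G8=1, G9=1 → 1; observed 1. Eliminates G3 stuck-at-0, G8 stuck-at-0, G9 stuck-at-0.
Only G2 stuck-at-0 is consistent with every test.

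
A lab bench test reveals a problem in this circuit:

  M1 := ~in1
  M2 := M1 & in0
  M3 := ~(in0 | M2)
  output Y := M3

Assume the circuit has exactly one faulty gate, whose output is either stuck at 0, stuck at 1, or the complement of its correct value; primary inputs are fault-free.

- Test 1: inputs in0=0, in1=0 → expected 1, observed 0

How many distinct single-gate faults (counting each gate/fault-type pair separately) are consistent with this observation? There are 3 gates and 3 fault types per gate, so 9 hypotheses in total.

4

Fault-free: M1=1, M2=0, M3=1 → 1. Observed 0.
  M1 stuck-at-0: output 1 ✗
  M1 stuck-at-1: output 1 ✗
  M1 inverted output: output 1 ✗
  M2 stuck-at-0: output 1 ✗
  M2 stuck-at-1: output 0 ✓
  M2 inverted output: output 0 ✓
  M3 stuck-at-0: output 0 ✓
  M3 stuck-at-1: output 1 ✗
  M3 inverted output: output 0 ✓
Consistent faults: {M2 stuck-at-1, M2 inverted output, M3 stuck-at-0, M3 inverted output} — 4 in all.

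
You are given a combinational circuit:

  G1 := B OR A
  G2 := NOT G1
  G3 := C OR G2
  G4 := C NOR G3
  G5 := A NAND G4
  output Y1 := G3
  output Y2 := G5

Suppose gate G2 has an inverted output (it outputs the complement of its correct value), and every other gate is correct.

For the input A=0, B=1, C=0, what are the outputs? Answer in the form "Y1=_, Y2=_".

Propagate with G2 forced: G1=1, G2=1 [inverted output], G3=1, G4=0, G5=1.
So the outputs are Y1=1, Y2=1. (Without the fault they would be Y1=0, Y2=1.)

Y1=1, Y2=1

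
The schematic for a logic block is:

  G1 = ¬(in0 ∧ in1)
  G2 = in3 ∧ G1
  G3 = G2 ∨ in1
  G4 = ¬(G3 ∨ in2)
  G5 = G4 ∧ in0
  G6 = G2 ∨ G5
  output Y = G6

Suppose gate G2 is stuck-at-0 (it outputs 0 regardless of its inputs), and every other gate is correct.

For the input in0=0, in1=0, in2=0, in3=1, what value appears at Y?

Propagate with G2 forced: G1=1, G2=0 [stuck-at-0], G3=0, G4=1, G5=0, G6=0.
So Y = 0. (Without the fault it would be 1.)

0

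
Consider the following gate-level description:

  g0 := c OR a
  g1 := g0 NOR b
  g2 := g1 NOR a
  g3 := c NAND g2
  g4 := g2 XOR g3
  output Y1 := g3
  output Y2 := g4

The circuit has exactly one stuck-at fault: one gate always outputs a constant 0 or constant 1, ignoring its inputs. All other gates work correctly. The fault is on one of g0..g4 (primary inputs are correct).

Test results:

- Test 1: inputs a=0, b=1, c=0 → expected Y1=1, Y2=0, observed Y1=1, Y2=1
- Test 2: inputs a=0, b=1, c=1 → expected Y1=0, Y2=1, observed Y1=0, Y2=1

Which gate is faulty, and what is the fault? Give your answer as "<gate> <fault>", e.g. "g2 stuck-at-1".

g4 stuck-at-1

Fault-free values for test 1 (a=0, b=1, c=0): g0=0, g1=0, g2=1, g3=1, g4=0, giving Y1=1, Y2=0. Observed Y1=1, Y2=1.
Test 1: faults giving observed Y1=1, Y2=1 are {g1 stuck-at-1, g2 stuck-at-0, g4 stuck-at-1}.
Test 2 (a=0, b=1, c=1): fault-free g0=1, g1=0, g2=1, g3=0, g4=1 → Y1=0, Y2=1; observed Y1=0, Y2=1. Eliminates g1 stuck-at-1, g2 stuck-at-0.
Only g4 stuck-at-1 is consistent with every test.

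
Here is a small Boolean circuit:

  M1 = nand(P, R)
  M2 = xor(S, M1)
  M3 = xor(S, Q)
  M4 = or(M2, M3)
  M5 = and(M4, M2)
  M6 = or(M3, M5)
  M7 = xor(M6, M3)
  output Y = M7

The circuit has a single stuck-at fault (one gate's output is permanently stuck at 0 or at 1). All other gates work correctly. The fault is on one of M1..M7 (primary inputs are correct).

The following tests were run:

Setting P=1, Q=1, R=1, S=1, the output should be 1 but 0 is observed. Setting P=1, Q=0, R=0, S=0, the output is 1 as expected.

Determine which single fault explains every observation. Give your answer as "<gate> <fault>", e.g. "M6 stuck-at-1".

M1 stuck-at-1

Fault-free values for test 1 (P=1, Q=1, R=1, S=1): M1=0, M2=1, M3=0, M4=1, M5=1, M6=1, M7=1, giving Y=1. Observed 0.
Test 1: faults giving observed 0 are {M1 stuck-at-1, M2 stuck-at-0, M3 stuck-at-1, M4 stuck-at-0, M5 stuck-at-0, M6 stuck-at-0, M7 stuck-at-0}.
Test 2 (P=1, Q=0, R=0, S=0): fault-free M1=1, M2=1, M3=0, M4=1, M5=1, M6=1, M7=1 → 1; observed 1. Eliminates M2 stuck-at-0, M3 stuck-at-1, M4 stuck-at-0, M5 stuck-at-0, M6 stuck-at-0, M7 stuck-at-0.
Only M1 stuck-at-1 is consistent with every test.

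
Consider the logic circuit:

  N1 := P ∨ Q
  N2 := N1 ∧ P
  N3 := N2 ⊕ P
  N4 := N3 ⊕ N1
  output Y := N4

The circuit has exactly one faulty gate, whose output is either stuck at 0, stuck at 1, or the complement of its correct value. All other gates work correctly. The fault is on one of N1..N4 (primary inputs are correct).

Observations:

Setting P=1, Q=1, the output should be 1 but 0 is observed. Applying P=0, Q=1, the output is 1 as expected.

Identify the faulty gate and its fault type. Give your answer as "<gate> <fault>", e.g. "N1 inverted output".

N2 stuck-at-0

Fault-free values for test 1 (P=1, Q=1): N1=1, N2=1, N3=0, N4=1, giving Y=1. Observed 0.
Test 1: faults giving observed 0 are {N2 stuck-at-0, N2 inverted output, N3 stuck-at-1, N3 inverted output, N4 stuck-at-0, N4 inverted output}.
Test 2 (P=0, Q=1): fault-free N1=1, N2=0, N3=0, N4=1 → 1; observed 1. Eliminates N2 inverted output, N3 stuck-at-1, N3 inverted output, N4 stuck-at-0, N4 inverted output.
Only N2 stuck-at-0 is consistent with every test.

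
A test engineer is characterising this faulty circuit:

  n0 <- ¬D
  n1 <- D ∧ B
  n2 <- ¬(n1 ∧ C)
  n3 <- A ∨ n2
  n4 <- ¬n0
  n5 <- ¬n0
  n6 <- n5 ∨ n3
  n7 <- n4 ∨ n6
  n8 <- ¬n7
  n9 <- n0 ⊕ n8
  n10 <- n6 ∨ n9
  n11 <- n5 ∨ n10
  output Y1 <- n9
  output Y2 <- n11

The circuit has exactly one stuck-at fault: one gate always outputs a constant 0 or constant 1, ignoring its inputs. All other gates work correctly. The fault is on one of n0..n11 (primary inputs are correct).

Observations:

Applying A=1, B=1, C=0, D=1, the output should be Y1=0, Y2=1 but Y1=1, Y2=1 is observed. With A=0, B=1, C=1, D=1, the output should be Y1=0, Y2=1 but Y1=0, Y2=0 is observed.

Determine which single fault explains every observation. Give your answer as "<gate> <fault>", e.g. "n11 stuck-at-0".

n0 stuck-at-1

Fault-free values for test 1 (A=1, B=1, C=0, D=1): n0=0, n1=1, n2=1, n3=1, n4=1, n5=1, n6=1, n7=1, n8=0, n9=0, n10=1, n11=1, giving Y1=0, Y2=1. Observed Y1=1, Y2=1.
Test 1: faults giving observed Y1=1, Y2=1 are {n0 stuck-at-1, n7 stuck-at-0, n8 stuck-at-1, n9 stuck-at-1}.
Test 2 (A=0, B=1, C=1, D=1): fault-free n0=0, n1=1, n2=0, n3=0, n4=1, n5=1, n6=1, n7=1, n8=0, n9=0, n10=1, n11=1 → Y1=0, Y2=1; observed Y1=0, Y2=0. Eliminates n7 stuck-at-0, n8 stuck-at-1, n9 stuck-at-1.
Only n0 stuck-at-1 is consistent with every test.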